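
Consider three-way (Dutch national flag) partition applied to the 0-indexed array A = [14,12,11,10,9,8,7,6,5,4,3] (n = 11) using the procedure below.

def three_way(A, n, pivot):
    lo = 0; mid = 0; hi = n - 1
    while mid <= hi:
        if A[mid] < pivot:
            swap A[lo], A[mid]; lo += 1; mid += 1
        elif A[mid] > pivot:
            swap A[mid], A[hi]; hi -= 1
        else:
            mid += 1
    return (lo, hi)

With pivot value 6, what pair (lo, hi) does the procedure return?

(3, 3)

pivot = 6; lo=0, mid=0, hi=10
A[mid]=14>6: swap A[0],A[10]; hi=9 → [3,12,11,10,9,8,7,6,5,4,14]
A[mid]=3<6: swap A[0],A[0]; lo=1,mid=1 → [3,12,11,10,9,8,7,6,5,4,14]
A[mid]=12>6: swap A[1],A[9]; hi=8 → [3,4,11,10,9,8,7,6,5,12,14]
A[mid]=4<6: swap A[1],A[1]; lo=2,mid=2 → [3,4,11,10,9,8,7,6,5,12,14]
A[mid]=11>6: swap A[2],A[8]; hi=7 → [3,4,5,10,9,8,7,6,11,12,14]
A[mid]=5<6: swap A[2],A[2]; lo=3,mid=3 → [3,4,5,10,9,8,7,6,11,12,14]
A[mid]=10>6: swap A[3],A[7]; hi=6 → [3,4,5,6,9,8,7,10,11,12,14]
A[mid]=6=6: mid=4
A[mid]=9>6: swap A[4],A[6]; hi=5 → [3,4,5,6,7,8,9,10,11,12,14]
A[mid]=7>6: swap A[4],A[5]; hi=4 → [3,4,5,6,8,7,9,10,11,12,14]
A[mid]=8>6: swap A[4],A[4]; hi=3 → [3,4,5,6,8,7,9,10,11,12,14]
end: lo=3, hi=3; A = [3,4,5,6,8,7,9,10,11,12,14]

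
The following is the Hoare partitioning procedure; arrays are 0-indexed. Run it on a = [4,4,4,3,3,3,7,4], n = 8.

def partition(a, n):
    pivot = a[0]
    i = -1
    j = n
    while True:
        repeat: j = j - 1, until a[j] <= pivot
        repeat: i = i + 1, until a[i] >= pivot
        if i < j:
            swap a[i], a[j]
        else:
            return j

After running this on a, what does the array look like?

[4,3,3,3,4,4,7,4]

pivot=4
j stops at 7 (4), i stops at 0 (4); swap ⇒ [4,4,4,3,3,3,7,4]
j stops at 5 (3), i stops at 1 (4); swap ⇒ [4,3,4,3,3,4,7,4]
j stops at 4 (3), i stops at 2 (4); swap ⇒ [4,3,3,3,4,4,7,4]
j stops at 3, i stops at 4; i≥j ⇒ return 3. a=[4,3,3,3,4,4,7,4]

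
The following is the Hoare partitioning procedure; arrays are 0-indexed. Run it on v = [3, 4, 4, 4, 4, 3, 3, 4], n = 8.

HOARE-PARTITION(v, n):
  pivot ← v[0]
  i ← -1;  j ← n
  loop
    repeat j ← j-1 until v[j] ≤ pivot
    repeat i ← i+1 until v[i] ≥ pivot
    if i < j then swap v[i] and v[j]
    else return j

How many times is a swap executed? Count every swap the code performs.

2

pivot = v[0] = 3; i = -1, j = 8
j→6 (v[6]=3≤3), i→0 (v[0]=3≥3); i<j, swap → [3, 4, 4, 4, 4, 3, 3, 4]
j→5 (v[5]=3≤3), i→1 (v[1]=4≥3); i<j, swap → [3, 3, 4, 4, 4, 4, 3, 4]
j→1, i→2; i≥j, return j=1. v = [3, 3, 4, 4, 4, 4, 3, 4]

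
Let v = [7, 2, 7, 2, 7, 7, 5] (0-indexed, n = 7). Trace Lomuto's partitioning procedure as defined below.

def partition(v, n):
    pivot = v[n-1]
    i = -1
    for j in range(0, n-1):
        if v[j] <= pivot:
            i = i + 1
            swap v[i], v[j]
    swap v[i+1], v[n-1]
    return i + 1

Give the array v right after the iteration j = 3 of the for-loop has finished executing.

[2, 2, 7, 7, 7, 7, 5]

pivot=5, i=-1
j=0: 7>5, skip
j=1: 2≤5, i=0, swap(0,1) ⇒ [2, 7, 7, 2, 7, 7, 5]
j=2: 7>5, skip
j=3: 2≤5, i=1, swap(1,3) ⇒ [2, 2, 7, 7, 7, 7, 5]
(after j=3) v = [2, 2, 7, 7, 7, 7, 5]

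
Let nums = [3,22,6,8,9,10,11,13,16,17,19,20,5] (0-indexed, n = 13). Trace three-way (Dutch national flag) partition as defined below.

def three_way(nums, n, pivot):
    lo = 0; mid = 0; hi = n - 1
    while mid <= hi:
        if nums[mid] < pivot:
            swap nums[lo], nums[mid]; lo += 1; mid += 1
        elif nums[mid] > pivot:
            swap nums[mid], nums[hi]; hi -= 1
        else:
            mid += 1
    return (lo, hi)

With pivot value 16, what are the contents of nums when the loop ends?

[3,5,6,8,9,10,11,13,16,19,20,17,22]

lo=0 mid=0 hi=12
3<16: swap(0,0), lo=1 mid=1 ⇒ [3,22,6,8,9,10,11,13,16,17,19,20,5]
22>16: swap(1,12), hi=11 ⇒ [3,5,6,8,9,10,11,13,16,17,19,20,22]
5<16: swap(1,1), lo=2 mid=2 ⇒ [3,5,6,8,9,10,11,13,16,17,19,20,22]
6<16: swap(2,2), lo=3 mid=3 ⇒ [3,5,6,8,9,10,11,13,16,17,19,20,22]
8<16: swap(3,3), lo=4 mid=4 ⇒ [3,5,6,8,9,10,11,13,16,17,19,20,22]
9<16: swap(4,4), lo=5 mid=5 ⇒ [3,5,6,8,9,10,11,13,16,17,19,20,22]
10<16: swap(5,5), lo=6 mid=6 ⇒ [3,5,6,8,9,10,11,13,16,17,19,20,22]
11<16: swap(6,6), lo=7 mid=7 ⇒ [3,5,6,8,9,10,11,13,16,17,19,20,22]
13<16: swap(7,7), lo=8 mid=8 ⇒ [3,5,6,8,9,10,11,13,16,17,19,20,22]
16=16: mid=9
17>16: swap(9,11), hi=10 ⇒ [3,5,6,8,9,10,11,13,16,20,19,17,22]
20>16: swap(9,10), hi=9 ⇒ [3,5,6,8,9,10,11,13,16,19,20,17,22]
19>16: swap(9,9), hi=8 ⇒ [3,5,6,8,9,10,11,13,16,19,20,17,22]
done. lo=8 hi=8; nums=[3,5,6,8,9,10,11,13,16,19,20,17,22]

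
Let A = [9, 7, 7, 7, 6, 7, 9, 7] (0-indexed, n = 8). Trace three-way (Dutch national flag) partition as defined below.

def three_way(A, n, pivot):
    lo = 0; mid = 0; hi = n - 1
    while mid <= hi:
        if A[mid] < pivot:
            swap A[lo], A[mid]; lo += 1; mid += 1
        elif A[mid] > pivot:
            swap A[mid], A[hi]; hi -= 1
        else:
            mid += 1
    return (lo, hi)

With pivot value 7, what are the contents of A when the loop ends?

lo=0 mid=0 hi=7
9>7: swap(0,7), hi=6 ⇒ [7, 7, 7, 7, 6, 7, 9, 9]
7=7: mid=1
7=7: mid=2
7=7: mid=3
7=7: mid=4
6<7: swap(0,4), lo=1 mid=5 ⇒ [6, 7, 7, 7, 7, 7, 9, 9]
7=7: mid=6
9>7: swap(6,6), hi=5 ⇒ [6, 7, 7, 7, 7, 7, 9, 9]
done. lo=1 hi=5; A=[6, 7, 7, 7, 7, 7, 9, 9]

[6, 7, 7, 7, 7, 7, 9, 9]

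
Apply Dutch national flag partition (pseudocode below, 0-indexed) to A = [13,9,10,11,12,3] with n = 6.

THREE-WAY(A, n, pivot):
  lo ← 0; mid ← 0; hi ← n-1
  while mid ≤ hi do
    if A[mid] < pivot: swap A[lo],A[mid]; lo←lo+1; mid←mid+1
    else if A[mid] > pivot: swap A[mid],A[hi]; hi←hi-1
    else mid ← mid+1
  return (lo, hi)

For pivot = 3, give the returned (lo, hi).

lo=0 mid=0 hi=5
13>3: swap(0,5), hi=4 ⇒ [3,9,10,11,12,13]
3=3: mid=1
9>3: swap(1,4), hi=3 ⇒ [3,12,10,11,9,13]
12>3: swap(1,3), hi=2 ⇒ [3,11,10,12,9,13]
11>3: swap(1,2), hi=1 ⇒ [3,10,11,12,9,13]
10>3: swap(1,1), hi=0 ⇒ [3,10,11,12,9,13]
done. lo=0 hi=0; A=[3,10,11,12,9,13]

(0, 0)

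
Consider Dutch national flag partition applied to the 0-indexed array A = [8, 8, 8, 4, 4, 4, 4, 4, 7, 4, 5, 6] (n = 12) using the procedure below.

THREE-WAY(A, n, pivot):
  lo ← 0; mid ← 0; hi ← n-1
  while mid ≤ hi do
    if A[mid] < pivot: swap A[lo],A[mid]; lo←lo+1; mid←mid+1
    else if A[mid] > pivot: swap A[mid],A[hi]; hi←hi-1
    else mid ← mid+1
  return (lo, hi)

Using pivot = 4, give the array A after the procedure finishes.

pivot = 4; lo=0, mid=0, hi=11
A[mid]=8>4: swap A[0],A[11]; hi=10 → [6, 8, 8, 4, 4, 4, 4, 4, 7, 4, 5, 8]
A[mid]=6>4: swap A[0],A[10]; hi=9 → [5, 8, 8, 4, 4, 4, 4, 4, 7, 4, 6, 8]
A[mid]=5>4: swap A[0],A[9]; hi=8 → [4, 8, 8, 4, 4, 4, 4, 4, 7, 5, 6, 8]
A[mid]=4=4: mid=1
A[mid]=8>4: swap A[1],A[8]; hi=7 → [4, 7, 8, 4, 4, 4, 4, 4, 8, 5, 6, 8]
A[mid]=7>4: swap A[1],A[7]; hi=6 → [4, 4, 8, 4, 4, 4, 4, 7, 8, 5, 6, 8]
A[mid]=4=4: mid=2
A[mid]=8>4: swap A[2],A[6]; hi=5 → [4, 4, 4, 4, 4, 4, 8, 7, 8, 5, 6, 8]
A[mid]=4=4: mid=3
A[mid]=4=4: mid=4
A[mid]=4=4: mid=5
A[mid]=4=4: mid=6
end: lo=0, hi=5; A = [4, 4, 4, 4, 4, 4, 8, 7, 8, 5, 6, 8]

[4, 4, 4, 4, 4, 4, 8, 7, 8, 5, 6, 8]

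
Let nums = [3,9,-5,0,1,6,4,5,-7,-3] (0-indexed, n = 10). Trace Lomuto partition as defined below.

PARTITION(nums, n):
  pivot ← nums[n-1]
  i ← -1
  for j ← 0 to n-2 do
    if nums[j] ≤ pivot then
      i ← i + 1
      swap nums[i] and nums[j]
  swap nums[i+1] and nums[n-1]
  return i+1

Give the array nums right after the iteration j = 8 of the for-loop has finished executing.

[-5,-7,3,0,1,6,4,5,9,-3]

pivot=-3, i=-1
j=0: 3>-3, skip
j=1: 9>-3, skip
j=2: -5≤-3, i=0, swap(0,2) ⇒ [-5,9,3,0,1,6,4,5,-7,-3]
j=3: 0>-3, skip
j=4: 1>-3, skip
j=5: 6>-3, skip
j=6: 4>-3, skip
j=7: 5>-3, skip
j=8: -7≤-3, i=1, swap(1,8) ⇒ [-5,-7,3,0,1,6,4,5,9,-3]
(after j=8) nums = [-5,-7,3,0,1,6,4,5,9,-3]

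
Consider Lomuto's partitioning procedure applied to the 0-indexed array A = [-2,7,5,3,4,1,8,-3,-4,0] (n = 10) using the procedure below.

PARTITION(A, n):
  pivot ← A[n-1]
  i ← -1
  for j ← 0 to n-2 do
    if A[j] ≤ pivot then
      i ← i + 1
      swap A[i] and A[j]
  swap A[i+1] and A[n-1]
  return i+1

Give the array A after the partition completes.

[-2,-3,-4,0,4,1,8,7,5,3]

pivot = A[9] = 0; i = -1
j=0: A[0]=-2 ≤ 0 → i=0, swap A[0],A[0] (no change) → [-2,7,5,3,4,1,8,-3,-4,0]
j=1: A[1]=7 > 0 → no swap
j=2: A[2]=5 > 0 → no swap
j=3: A[3]=3 > 0 → no swap
j=4: A[4]=4 > 0 → no swap
j=5: A[5]=1 > 0 → no swap
j=6: A[6]=8 > 0 → no swap
j=7: A[7]=-3 ≤ 0 → i=1, swap A[1],A[7] → [-2,-3,5,3,4,1,8,7,-4,0]
j=8: A[8]=-4 ≤ 0 → i=2, swap A[2],A[8] → [-2,-3,-4,3,4,1,8,7,5,0]
final swap A[3],A[9] → [-2,-3,-4,0,4,1,8,7,5,3]; return 3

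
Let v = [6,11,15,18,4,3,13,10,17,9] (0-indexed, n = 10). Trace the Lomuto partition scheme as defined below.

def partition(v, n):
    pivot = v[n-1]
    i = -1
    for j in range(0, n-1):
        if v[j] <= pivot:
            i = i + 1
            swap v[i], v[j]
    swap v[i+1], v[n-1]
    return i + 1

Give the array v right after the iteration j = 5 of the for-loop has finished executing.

[6,4,3,18,11,15,13,10,17,9]

pivot=9, i=-1
j=0: 6≤9, i=0, swap(0,0) ⇒ [6,11,15,18,4,3,13,10,17,9]
j=1: 11>9, skip
j=2: 15>9, skip
j=3: 18>9, skip
j=4: 4≤9, i=1, swap(1,4) ⇒ [6,4,15,18,11,3,13,10,17,9]
j=5: 3≤9, i=2, swap(2,5) ⇒ [6,4,3,18,11,15,13,10,17,9]
(after j=5) v = [6,4,3,18,11,15,13,10,17,9]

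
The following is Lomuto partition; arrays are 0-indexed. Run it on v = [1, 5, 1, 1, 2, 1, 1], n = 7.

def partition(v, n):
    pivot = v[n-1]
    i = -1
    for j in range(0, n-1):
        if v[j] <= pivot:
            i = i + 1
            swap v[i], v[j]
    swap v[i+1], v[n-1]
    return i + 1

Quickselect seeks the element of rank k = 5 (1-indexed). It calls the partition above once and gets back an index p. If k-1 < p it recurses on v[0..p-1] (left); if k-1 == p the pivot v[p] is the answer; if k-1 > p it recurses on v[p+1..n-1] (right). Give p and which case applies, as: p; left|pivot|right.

pivot = v[6] = 1; i = -1
j=0: v[0]=1 ≤ 1 → i=0, swap v[0],v[0] (no change) → [1, 5, 1, 1, 2, 1, 1]
j=1: v[1]=5 > 1 → no swap
j=2: v[2]=1 ≤ 1 → i=1, swap v[1],v[2] → [1, 1, 5, 1, 2, 1, 1]
j=3: v[3]=1 ≤ 1 → i=2, swap v[2],v[3] → [1, 1, 1, 5, 2, 1, 1]
j=4: v[4]=2 > 1 → no swap
j=5: v[5]=1 ≤ 1 → i=3, swap v[3],v[5] → [1, 1, 1, 1, 2, 5, 1]
final swap v[4],v[6] → [1, 1, 1, 1, 1, 5, 2]; return 4
p = 4; k-1 = 4 == 4 ⇒ pivot

4; pivot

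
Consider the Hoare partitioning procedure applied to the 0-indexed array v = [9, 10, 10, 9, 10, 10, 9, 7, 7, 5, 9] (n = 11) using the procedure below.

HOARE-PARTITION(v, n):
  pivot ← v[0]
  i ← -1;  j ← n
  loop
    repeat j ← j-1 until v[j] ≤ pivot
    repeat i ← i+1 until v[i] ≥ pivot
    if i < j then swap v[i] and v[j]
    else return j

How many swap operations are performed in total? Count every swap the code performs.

pivot = v[0] = 9; i = -1, j = 11
j→10 (v[10]=9≤9), i→0 (v[0]=9≥9); i<j, swap → [9, 10, 10, 9, 10, 10, 9, 7, 7, 5, 9]
j→9 (v[9]=5≤9), i→1 (v[1]=10≥9); i<j, swap → [9, 5, 10, 9, 10, 10, 9, 7, 7, 10, 9]
j→8 (v[8]=7≤9), i→2 (v[2]=10≥9); i<j, swap → [9, 5, 7, 9, 10, 10, 9, 7, 10, 10, 9]
j→7 (v[7]=7≤9), i→3 (v[3]=9≥9); i<j, swap → [9, 5, 7, 7, 10, 10, 9, 9, 10, 10, 9]
j→6 (v[6]=9≤9), i→4 (v[4]=10≥9); i<j, swap → [9, 5, 7, 7, 9, 10, 10, 9, 10, 10, 9]
j→4, i→5; i≥j, return j=4. v = [9, 5, 7, 7, 9, 10, 10, 9, 10, 10, 9]

5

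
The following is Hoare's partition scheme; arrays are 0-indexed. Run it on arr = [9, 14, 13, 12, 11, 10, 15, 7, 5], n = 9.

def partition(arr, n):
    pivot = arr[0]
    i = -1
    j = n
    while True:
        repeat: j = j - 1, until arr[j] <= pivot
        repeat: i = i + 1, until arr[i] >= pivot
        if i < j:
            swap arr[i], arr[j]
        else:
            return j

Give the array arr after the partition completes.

[5, 7, 13, 12, 11, 10, 15, 14, 9]

pivot = arr[0] = 9; i = -1, j = 9
j→8 (arr[8]=5≤9), i→0 (arr[0]=9≥9); i<j, swap → [5, 14, 13, 12, 11, 10, 15, 7, 9]
j→7 (arr[7]=7≤9), i→1 (arr[1]=14≥9); i<j, swap → [5, 7, 13, 12, 11, 10, 15, 14, 9]
j→1, i→2; i≥j, return j=1. arr = [5, 7, 13, 12, 11, 10, 15, 14, 9]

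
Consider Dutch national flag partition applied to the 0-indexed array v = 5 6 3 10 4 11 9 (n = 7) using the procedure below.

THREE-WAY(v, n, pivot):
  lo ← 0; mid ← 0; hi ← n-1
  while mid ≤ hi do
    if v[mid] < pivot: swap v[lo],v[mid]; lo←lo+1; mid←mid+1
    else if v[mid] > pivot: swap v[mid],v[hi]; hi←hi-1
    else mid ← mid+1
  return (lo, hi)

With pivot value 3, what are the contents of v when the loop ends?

pivot = 3; lo=0, mid=0, hi=6
v[mid]=5>3: swap v[0],v[6]; hi=5 → 9 6 3 10 4 11 5
v[mid]=9>3: swap v[0],v[5]; hi=4 → 11 6 3 10 4 9 5
v[mid]=11>3: swap v[0],v[4]; hi=3 → 4 6 3 10 11 9 5
v[mid]=4>3: swap v[0],v[3]; hi=2 → 10 6 3 4 11 9 5
v[mid]=10>3: swap v[0],v[2]; hi=1 → 3 6 10 4 11 9 5
v[mid]=3=3: mid=1
v[mid]=6>3: swap v[1],v[1]; hi=0 → 3 6 10 4 11 9 5
end: lo=0, hi=0; v = 3 6 10 4 11 9 5

3 6 10 4 11 9 5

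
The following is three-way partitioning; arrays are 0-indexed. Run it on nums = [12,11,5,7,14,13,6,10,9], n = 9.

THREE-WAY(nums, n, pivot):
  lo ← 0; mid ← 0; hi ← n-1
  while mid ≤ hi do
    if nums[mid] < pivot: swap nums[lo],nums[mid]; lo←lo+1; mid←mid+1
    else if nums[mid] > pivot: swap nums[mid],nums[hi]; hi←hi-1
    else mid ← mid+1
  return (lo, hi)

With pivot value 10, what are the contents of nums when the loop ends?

pivot = 10; lo=0, mid=0, hi=8
nums[mid]=12>10: swap nums[0],nums[8]; hi=7 → [9,11,5,7,14,13,6,10,12]
nums[mid]=9<10: swap nums[0],nums[0]; lo=1,mid=1 → [9,11,5,7,14,13,6,10,12]
nums[mid]=11>10: swap nums[1],nums[7]; hi=6 → [9,10,5,7,14,13,6,11,12]
nums[mid]=10=10: mid=2
nums[mid]=5<10: swap nums[1],nums[2]; lo=2,mid=3 → [9,5,10,7,14,13,6,11,12]
nums[mid]=7<10: swap nums[2],nums[3]; lo=3,mid=4 → [9,5,7,10,14,13,6,11,12]
nums[mid]=14>10: swap nums[4],nums[6]; hi=5 → [9,5,7,10,6,13,14,11,12]
nums[mid]=6<10: swap nums[3],nums[4]; lo=4,mid=5 → [9,5,7,6,10,13,14,11,12]
nums[mid]=13>10: swap nums[5],nums[5]; hi=4 → [9,5,7,6,10,13,14,11,12]
end: lo=4, hi=4; nums = [9,5,7,6,10,13,14,11,12]

[9,5,7,6,10,13,14,11,12]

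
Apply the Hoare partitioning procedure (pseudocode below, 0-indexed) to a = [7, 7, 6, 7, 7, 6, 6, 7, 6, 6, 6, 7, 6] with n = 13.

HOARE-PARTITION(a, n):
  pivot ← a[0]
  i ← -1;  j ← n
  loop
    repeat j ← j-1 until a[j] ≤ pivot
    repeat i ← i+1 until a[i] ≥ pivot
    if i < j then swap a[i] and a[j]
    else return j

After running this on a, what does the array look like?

[6, 7, 6, 6, 6, 6, 6, 6, 7, 7, 7, 7, 7]

pivot = a[0] = 7; i = -1, j = 13
j→12 (a[12]=6≤7), i→0 (a[0]=7≥7); i<j, swap → [6, 7, 6, 7, 7, 6, 6, 7, 6, 6, 6, 7, 7]
j→11 (a[11]=7≤7), i→1 (a[1]=7≥7); i<j, swap → [6, 7, 6, 7, 7, 6, 6, 7, 6, 6, 6, 7, 7]
j→10 (a[10]=6≤7), i→3 (a[3]=7≥7); i<j, swap → [6, 7, 6, 6, 7, 6, 6, 7, 6, 6, 7, 7, 7]
j→9 (a[9]=6≤7), i→4 (a[4]=7≥7); i<j, swap → [6, 7, 6, 6, 6, 6, 6, 7, 6, 7, 7, 7, 7]
j→8 (a[8]=6≤7), i→7 (a[7]=7≥7); i<j, swap → [6, 7, 6, 6, 6, 6, 6, 6, 7, 7, 7, 7, 7]
j→7, i→8; i≥j, return j=7. a = [6, 7, 6, 6, 6, 6, 6, 6, 7, 7, 7, 7, 7]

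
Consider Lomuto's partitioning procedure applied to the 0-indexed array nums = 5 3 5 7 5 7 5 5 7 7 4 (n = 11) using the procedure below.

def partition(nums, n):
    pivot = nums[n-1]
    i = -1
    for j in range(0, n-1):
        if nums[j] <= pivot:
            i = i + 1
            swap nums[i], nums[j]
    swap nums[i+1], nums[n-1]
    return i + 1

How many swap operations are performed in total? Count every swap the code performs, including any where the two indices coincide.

pivot=4, i=-1
j=0: 5>4, skip
j=1: 3≤4, i=0, swap(0,1) ⇒ 3 5 5 7 5 7 5 5 7 7 4
j=2: 5>4, skip
j=3: 7>4, skip
j=4: 5>4, skip
j=5: 7>4, skip
j=6: 5>4, skip
j=7: 5>4, skip
j=8: 7>4, skip
j=9: 7>4, skip
swap(1,10) ⇒ 3 4 5 7 5 7 5 5 7 7 5; return 1

2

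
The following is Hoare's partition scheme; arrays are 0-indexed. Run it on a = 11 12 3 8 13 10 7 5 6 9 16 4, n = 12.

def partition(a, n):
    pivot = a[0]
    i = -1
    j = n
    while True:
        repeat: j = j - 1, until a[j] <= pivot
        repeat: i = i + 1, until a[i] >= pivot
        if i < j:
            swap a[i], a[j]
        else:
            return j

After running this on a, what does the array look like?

pivot = a[0] = 11; i = -1, j = 12
j→11 (a[11]=4≤11), i→0 (a[0]=11≥11); i<j, swap → 4 12 3 8 13 10 7 5 6 9 16 11
j→9 (a[9]=9≤11), i→1 (a[1]=12≥11); i<j, swap → 4 9 3 8 13 10 7 5 6 12 16 11
j→8 (a[8]=6≤11), i→4 (a[4]=13≥11); i<j, swap → 4 9 3 8 6 10 7 5 13 12 16 11
j→7, i→8; i≥j, return j=7. a = 4 9 3 8 6 10 7 5 13 12 16 11

4 9 3 8 6 10 7 5 13 12 16 11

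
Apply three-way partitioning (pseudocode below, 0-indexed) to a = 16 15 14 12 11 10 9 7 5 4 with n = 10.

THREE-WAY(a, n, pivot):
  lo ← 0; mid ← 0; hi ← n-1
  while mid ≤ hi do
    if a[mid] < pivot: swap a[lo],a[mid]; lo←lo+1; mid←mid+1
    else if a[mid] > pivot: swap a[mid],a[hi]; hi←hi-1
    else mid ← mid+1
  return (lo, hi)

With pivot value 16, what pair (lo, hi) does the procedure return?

(9, 9)

lo=0 mid=0 hi=9
16=16: mid=1
15<16: swap(0,1), lo=1 mid=2 ⇒ 15 16 14 12 11 10 9 7 5 4
14<16: swap(1,2), lo=2 mid=3 ⇒ 15 14 16 12 11 10 9 7 5 4
12<16: swap(2,3), lo=3 mid=4 ⇒ 15 14 12 16 11 10 9 7 5 4
11<16: swap(3,4), lo=4 mid=5 ⇒ 15 14 12 11 16 10 9 7 5 4
10<16: swap(4,5), lo=5 mid=6 ⇒ 15 14 12 11 10 16 9 7 5 4
9<16: swap(5,6), lo=6 mid=7 ⇒ 15 14 12 11 10 9 16 7 5 4
7<16: swap(6,7), lo=7 mid=8 ⇒ 15 14 12 11 10 9 7 16 5 4
5<16: swap(7,8), lo=8 mid=9 ⇒ 15 14 12 11 10 9 7 5 16 4
4<16: swap(8,9), lo=9 mid=10 ⇒ 15 14 12 11 10 9 7 5 4 16
done. lo=9 hi=9; a=15 14 12 11 10 9 7 5 4 16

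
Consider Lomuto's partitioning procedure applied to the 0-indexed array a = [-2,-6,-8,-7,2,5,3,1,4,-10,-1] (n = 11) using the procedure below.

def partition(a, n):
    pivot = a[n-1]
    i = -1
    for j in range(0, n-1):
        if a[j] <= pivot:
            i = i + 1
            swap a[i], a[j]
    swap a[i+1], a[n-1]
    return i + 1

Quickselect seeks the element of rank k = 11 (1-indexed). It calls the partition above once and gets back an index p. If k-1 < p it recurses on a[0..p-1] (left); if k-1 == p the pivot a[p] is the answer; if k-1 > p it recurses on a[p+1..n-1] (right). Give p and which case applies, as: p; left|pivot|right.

pivot=-1, i=-1
j=0: -2≤-1, i=0, swap(0,0) ⇒ [-2,-6,-8,-7,2,5,3,1,4,-10,-1]
j=1: -6≤-1, i=1, swap(1,1) ⇒ [-2,-6,-8,-7,2,5,3,1,4,-10,-1]
j=2: -8≤-1, i=2, swap(2,2) ⇒ [-2,-6,-8,-7,2,5,3,1,4,-10,-1]
j=3: -7≤-1, i=3, swap(3,3) ⇒ [-2,-6,-8,-7,2,5,3,1,4,-10,-1]
j=4: 2>-1, skip
j=5: 5>-1, skip
j=6: 3>-1, skip
j=7: 1>-1, skip
j=8: 4>-1, skip
j=9: -10≤-1, i=4, swap(4,9) ⇒ [-2,-6,-8,-7,-10,5,3,1,4,2,-1]
swap(5,10) ⇒ [-2,-6,-8,-7,-10,-1,3,1,4,2,5]; return 5
p = 5; k-1 = 10 > 5 ⇒ right

5; right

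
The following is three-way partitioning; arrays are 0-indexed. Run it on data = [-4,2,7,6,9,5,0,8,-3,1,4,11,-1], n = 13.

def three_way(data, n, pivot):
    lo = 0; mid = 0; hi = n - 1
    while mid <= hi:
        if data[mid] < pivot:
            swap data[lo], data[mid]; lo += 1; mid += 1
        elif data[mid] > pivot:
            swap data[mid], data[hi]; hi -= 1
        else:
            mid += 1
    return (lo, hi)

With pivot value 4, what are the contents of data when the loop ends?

[-4,2,-1,1,-3,0,4,8,5,9,11,6,7]

lo=0 mid=0 hi=12
-4<4: swap(0,0), lo=1 mid=1 ⇒ [-4,2,7,6,9,5,0,8,-3,1,4,11,-1]
2<4: swap(1,1), lo=2 mid=2 ⇒ [-4,2,7,6,9,5,0,8,-3,1,4,11,-1]
7>4: swap(2,12), hi=11 ⇒ [-4,2,-1,6,9,5,0,8,-3,1,4,11,7]
-1<4: swap(2,2), lo=3 mid=3 ⇒ [-4,2,-1,6,9,5,0,8,-3,1,4,11,7]
6>4: swap(3,11), hi=10 ⇒ [-4,2,-1,11,9,5,0,8,-3,1,4,6,7]
11>4: swap(3,10), hi=9 ⇒ [-4,2,-1,4,9,5,0,8,-3,1,11,6,7]
4=4: mid=4
9>4: swap(4,9), hi=8 ⇒ [-4,2,-1,4,1,5,0,8,-3,9,11,6,7]
1<4: swap(3,4), lo=4 mid=5 ⇒ [-4,2,-1,1,4,5,0,8,-3,9,11,6,7]
5>4: swap(5,8), hi=7 ⇒ [-4,2,-1,1,4,-3,0,8,5,9,11,6,7]
-3<4: swap(4,5), lo=5 mid=6 ⇒ [-4,2,-1,1,-3,4,0,8,5,9,11,6,7]
0<4: swap(5,6), lo=6 mid=7 ⇒ [-4,2,-1,1,-3,0,4,8,5,9,11,6,7]
8>4: swap(7,7), hi=6 ⇒ [-4,2,-1,1,-3,0,4,8,5,9,11,6,7]
done. lo=6 hi=6; data=[-4,2,-1,1,-3,0,4,8,5,9,11,6,7]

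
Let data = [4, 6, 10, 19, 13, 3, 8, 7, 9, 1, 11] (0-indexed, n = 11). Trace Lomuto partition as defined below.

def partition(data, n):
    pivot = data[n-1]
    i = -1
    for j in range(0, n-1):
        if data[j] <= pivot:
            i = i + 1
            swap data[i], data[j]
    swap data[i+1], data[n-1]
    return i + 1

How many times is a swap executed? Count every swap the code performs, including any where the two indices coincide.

pivot=11, i=-1
j=0: 4≤11, i=0, swap(0,0) ⇒ [4, 6, 10, 19, 13, 3, 8, 7, 9, 1, 11]
j=1: 6≤11, i=1, swap(1,1) ⇒ [4, 6, 10, 19, 13, 3, 8, 7, 9, 1, 11]
j=2: 10≤11, i=2, swap(2,2) ⇒ [4, 6, 10, 19, 13, 3, 8, 7, 9, 1, 11]
j=3: 19>11, skip
j=4: 13>11, skip
j=5: 3≤11, i=3, swap(3,5) ⇒ [4, 6, 10, 3, 13, 19, 8, 7, 9, 1, 11]
j=6: 8≤11, i=4, swap(4,6) ⇒ [4, 6, 10, 3, 8, 19, 13, 7, 9, 1, 11]
j=7: 7≤11, i=5, swap(5,7) ⇒ [4, 6, 10, 3, 8, 7, 13, 19, 9, 1, 11]
j=8: 9≤11, i=6, swap(6,8) ⇒ [4, 6, 10, 3, 8, 7, 9, 19, 13, 1, 11]
j=9: 1≤11, i=7, swap(7,9) ⇒ [4, 6, 10, 3, 8, 7, 9, 1, 13, 19, 11]
swap(8,10) ⇒ [4, 6, 10, 3, 8, 7, 9, 1, 11, 19, 13]; return 8

9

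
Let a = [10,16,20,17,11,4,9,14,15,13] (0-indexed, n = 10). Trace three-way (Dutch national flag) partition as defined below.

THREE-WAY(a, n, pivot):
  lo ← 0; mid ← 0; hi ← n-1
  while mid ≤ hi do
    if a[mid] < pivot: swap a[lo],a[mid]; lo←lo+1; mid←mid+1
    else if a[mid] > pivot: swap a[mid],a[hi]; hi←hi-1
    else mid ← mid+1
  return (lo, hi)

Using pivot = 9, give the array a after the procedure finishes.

pivot = 9; lo=0, mid=0, hi=9
a[mid]=10>9: swap a[0],a[9]; hi=8 → [13,16,20,17,11,4,9,14,15,10]
a[mid]=13>9: swap a[0],a[8]; hi=7 → [15,16,20,17,11,4,9,14,13,10]
a[mid]=15>9: swap a[0],a[7]; hi=6 → [14,16,20,17,11,4,9,15,13,10]
a[mid]=14>9: swap a[0],a[6]; hi=5 → [9,16,20,17,11,4,14,15,13,10]
a[mid]=9=9: mid=1
a[mid]=16>9: swap a[1],a[5]; hi=4 → [9,4,20,17,11,16,14,15,13,10]
a[mid]=4<9: swap a[0],a[1]; lo=1,mid=2 → [4,9,20,17,11,16,14,15,13,10]
a[mid]=20>9: swap a[2],a[4]; hi=3 → [4,9,11,17,20,16,14,15,13,10]
a[mid]=11>9: swap a[2],a[3]; hi=2 → [4,9,17,11,20,16,14,15,13,10]
a[mid]=17>9: swap a[2],a[2]; hi=1 → [4,9,17,11,20,16,14,15,13,10]
end: lo=1, hi=1; a = [4,9,17,11,20,16,14,15,13,10]

[4,9,17,11,20,16,14,15,13,10]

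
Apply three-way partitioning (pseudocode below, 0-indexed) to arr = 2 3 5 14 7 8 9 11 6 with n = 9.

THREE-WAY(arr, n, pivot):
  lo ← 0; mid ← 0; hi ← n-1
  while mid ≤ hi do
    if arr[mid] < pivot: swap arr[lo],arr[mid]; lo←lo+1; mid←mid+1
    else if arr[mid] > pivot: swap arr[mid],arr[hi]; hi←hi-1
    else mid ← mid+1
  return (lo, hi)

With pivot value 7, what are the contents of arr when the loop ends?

lo=0 mid=0 hi=8
2<7: swap(0,0), lo=1 mid=1 ⇒ 2 3 5 14 7 8 9 11 6
3<7: swap(1,1), lo=2 mid=2 ⇒ 2 3 5 14 7 8 9 11 6
5<7: swap(2,2), lo=3 mid=3 ⇒ 2 3 5 14 7 8 9 11 6
14>7: swap(3,8), hi=7 ⇒ 2 3 5 6 7 8 9 11 14
6<7: swap(3,3), lo=4 mid=4 ⇒ 2 3 5 6 7 8 9 11 14
7=7: mid=5
8>7: swap(5,7), hi=6 ⇒ 2 3 5 6 7 11 9 8 14
11>7: swap(5,6), hi=5 ⇒ 2 3 5 6 7 9 11 8 14
9>7: swap(5,5), hi=4 ⇒ 2 3 5 6 7 9 11 8 14
done. lo=4 hi=4; arr=2 3 5 6 7 9 11 8 14

2 3 5 6 7 9 11 8 14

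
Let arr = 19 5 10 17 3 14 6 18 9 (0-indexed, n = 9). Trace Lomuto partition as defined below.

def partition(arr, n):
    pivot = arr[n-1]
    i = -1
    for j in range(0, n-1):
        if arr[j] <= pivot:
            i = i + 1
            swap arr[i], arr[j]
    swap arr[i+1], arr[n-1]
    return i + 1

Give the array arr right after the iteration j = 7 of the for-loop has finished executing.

pivot = arr[8] = 9; i = -1
j=0: arr[0]=19 > 9 → no swap
j=1: arr[1]=5 ≤ 9 → i=0, swap arr[0],arr[1] → 5 19 10 17 3 14 6 18 9
j=2: arr[2]=10 > 9 → no swap
j=3: arr[3]=17 > 9 → no swap
j=4: arr[4]=3 ≤ 9 → i=1, swap arr[1],arr[4] → 5 3 10 17 19 14 6 18 9
j=5: arr[5]=14 > 9 → no swap
j=6: arr[6]=6 ≤ 9 → i=2, swap arr[2],arr[6] → 5 3 6 17 19 14 10 18 9
j=7: arr[7]=18 > 9 → no swap
(after j=7) arr = 5 3 6 17 19 14 10 18 9

5 3 6 17 19 14 10 18 9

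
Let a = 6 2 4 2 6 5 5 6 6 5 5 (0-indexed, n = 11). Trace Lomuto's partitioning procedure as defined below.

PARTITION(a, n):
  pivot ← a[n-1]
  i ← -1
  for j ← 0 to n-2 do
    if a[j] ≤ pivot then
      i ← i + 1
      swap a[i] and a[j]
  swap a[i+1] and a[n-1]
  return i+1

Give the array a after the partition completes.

pivot = a[10] = 5; i = -1
j=0: a[0]=6 > 5 → no swap
j=1: a[1]=2 ≤ 5 → i=0, swap a[0],a[1] → 2 6 4 2 6 5 5 6 6 5 5
j=2: a[2]=4 ≤ 5 → i=1, swap a[1],a[2] → 2 4 6 2 6 5 5 6 6 5 5
j=3: a[3]=2 ≤ 5 → i=2, swap a[2],a[3] → 2 4 2 6 6 5 5 6 6 5 5
j=4: a[4]=6 > 5 → no swap
j=5: a[5]=5 ≤ 5 → i=3, swap a[3],a[5] → 2 4 2 5 6 6 5 6 6 5 5
j=6: a[6]=5 ≤ 5 → i=4, swap a[4],a[6] → 2 4 2 5 5 6 6 6 6 5 5
j=7: a[7]=6 > 5 → no swap
j=8: a[8]=6 > 5 → no swap
j=9: a[9]=5 ≤ 5 → i=5, swap a[5],a[9] → 2 4 2 5 5 5 6 6 6 6 5
final swap a[6],a[10] → 2 4 2 5 5 5 5 6 6 6 6; return 6

2 4 2 5 5 5 5 6 6 6 6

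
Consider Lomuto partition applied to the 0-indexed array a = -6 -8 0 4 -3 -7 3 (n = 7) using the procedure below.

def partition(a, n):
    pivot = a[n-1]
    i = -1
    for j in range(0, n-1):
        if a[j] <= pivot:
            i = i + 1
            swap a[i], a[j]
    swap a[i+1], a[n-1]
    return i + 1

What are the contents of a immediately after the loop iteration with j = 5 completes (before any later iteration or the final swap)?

-6 -8 0 -3 -7 4 3

pivot = a[6] = 3; i = -1
j=0: a[0]=-6 ≤ 3 → i=0, swap a[0],a[0] (no change) → -6 -8 0 4 -3 -7 3
j=1: a[1]=-8 ≤ 3 → i=1, swap a[1],a[1] (no change) → -6 -8 0 4 -3 -7 3
j=2: a[2]=0 ≤ 3 → i=2, swap a[2],a[2] (no change) → -6 -8 0 4 -3 -7 3
j=3: a[3]=4 > 3 → no swap
j=4: a[4]=-3 ≤ 3 → i=3, swap a[3],a[4] → -6 -8 0 -3 4 -7 3
j=5: a[5]=-7 ≤ 3 → i=4, swap a[4],a[5] → -6 -8 0 -3 -7 4 3
(after j=5) a = -6 -8 0 -3 -7 4 3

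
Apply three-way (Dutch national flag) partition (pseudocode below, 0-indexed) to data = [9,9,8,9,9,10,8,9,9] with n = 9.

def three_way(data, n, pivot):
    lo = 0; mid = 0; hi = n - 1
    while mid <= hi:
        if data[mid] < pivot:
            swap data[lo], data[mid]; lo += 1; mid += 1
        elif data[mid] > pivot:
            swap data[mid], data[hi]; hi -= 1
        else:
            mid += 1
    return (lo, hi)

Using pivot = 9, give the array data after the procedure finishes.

[8,8,9,9,9,9,9,9,10]

lo=0 mid=0 hi=8
9=9: mid=1
9=9: mid=2
8<9: swap(0,2), lo=1 mid=3 ⇒ [8,9,9,9,9,10,8,9,9]
9=9: mid=4
9=9: mid=5
10>9: swap(5,8), hi=7 ⇒ [8,9,9,9,9,9,8,9,10]
9=9: mid=6
8<9: swap(1,6), lo=2 mid=7 ⇒ [8,8,9,9,9,9,9,9,10]
9=9: mid=8
done. lo=2 hi=7; data=[8,8,9,9,9,9,9,9,10]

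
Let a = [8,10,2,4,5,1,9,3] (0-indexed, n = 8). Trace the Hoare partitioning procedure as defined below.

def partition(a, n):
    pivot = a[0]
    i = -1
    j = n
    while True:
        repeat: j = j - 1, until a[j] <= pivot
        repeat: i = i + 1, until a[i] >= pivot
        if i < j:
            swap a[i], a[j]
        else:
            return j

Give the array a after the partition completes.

pivot=8
j stops at 7 (3), i stops at 0 (8); swap ⇒ [3,10,2,4,5,1,9,8]
j stops at 5 (1), i stops at 1 (10); swap ⇒ [3,1,2,4,5,10,9,8]
j stops at 4, i stops at 5; i≥j ⇒ return 4. a=[3,1,2,4,5,10,9,8]

[3,1,2,4,5,10,9,8]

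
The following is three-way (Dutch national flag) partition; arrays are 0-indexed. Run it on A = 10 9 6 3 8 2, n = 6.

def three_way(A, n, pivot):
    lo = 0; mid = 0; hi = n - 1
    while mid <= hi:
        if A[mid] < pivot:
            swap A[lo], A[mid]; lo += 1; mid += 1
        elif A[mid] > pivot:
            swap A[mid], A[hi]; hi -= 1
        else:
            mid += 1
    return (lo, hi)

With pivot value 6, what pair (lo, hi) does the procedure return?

lo=0 mid=0 hi=5
10>6: swap(0,5), hi=4 ⇒ 2 9 6 3 8 10
2<6: swap(0,0), lo=1 mid=1 ⇒ 2 9 6 3 8 10
9>6: swap(1,4), hi=3 ⇒ 2 8 6 3 9 10
8>6: swap(1,3), hi=2 ⇒ 2 3 6 8 9 10
3<6: swap(1,1), lo=2 mid=2 ⇒ 2 3 6 8 9 10
6=6: mid=3
done. lo=2 hi=2; A=2 3 6 8 9 10

(2, 2)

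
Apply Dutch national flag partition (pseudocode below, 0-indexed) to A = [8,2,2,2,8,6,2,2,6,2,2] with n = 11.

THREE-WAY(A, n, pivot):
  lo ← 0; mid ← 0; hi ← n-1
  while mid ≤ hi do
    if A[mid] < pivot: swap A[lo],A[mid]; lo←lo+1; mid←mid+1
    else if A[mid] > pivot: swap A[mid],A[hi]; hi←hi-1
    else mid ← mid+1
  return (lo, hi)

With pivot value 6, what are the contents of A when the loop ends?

lo=0 mid=0 hi=10
8>6: swap(0,10), hi=9 ⇒ [2,2,2,2,8,6,2,2,6,2,8]
2<6: swap(0,0), lo=1 mid=1 ⇒ [2,2,2,2,8,6,2,2,6,2,8]
2<6: swap(1,1), lo=2 mid=2 ⇒ [2,2,2,2,8,6,2,2,6,2,8]
2<6: swap(2,2), lo=3 mid=3 ⇒ [2,2,2,2,8,6,2,2,6,2,8]
2<6: swap(3,3), lo=4 mid=4 ⇒ [2,2,2,2,8,6,2,2,6,2,8]
8>6: swap(4,9), hi=8 ⇒ [2,2,2,2,2,6,2,2,6,8,8]
2<6: swap(4,4), lo=5 mid=5 ⇒ [2,2,2,2,2,6,2,2,6,8,8]
6=6: mid=6
2<6: swap(5,6), lo=6 mid=7 ⇒ [2,2,2,2,2,2,6,2,6,8,8]
2<6: swap(6,7), lo=7 mid=8 ⇒ [2,2,2,2,2,2,2,6,6,8,8]
6=6: mid=9
done. lo=7 hi=8; A=[2,2,2,2,2,2,2,6,6,8,8]

[2,2,2,2,2,2,2,6,6,8,8]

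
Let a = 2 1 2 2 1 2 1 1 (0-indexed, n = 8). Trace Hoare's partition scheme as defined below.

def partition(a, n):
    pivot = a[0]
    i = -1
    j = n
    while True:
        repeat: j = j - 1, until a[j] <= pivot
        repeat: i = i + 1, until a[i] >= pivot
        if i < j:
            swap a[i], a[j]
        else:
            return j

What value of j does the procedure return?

pivot=2
j stops at 7 (1), i stops at 0 (2); swap ⇒ 1 1 2 2 1 2 1 2
j stops at 6 (1), i stops at 2 (2); swap ⇒ 1 1 1 2 1 2 2 2
j stops at 5 (2), i stops at 3 (2); swap ⇒ 1 1 1 2 1 2 2 2
j stops at 4, i stops at 5; i≥j ⇒ return 4. a=1 1 1 2 1 2 2 2

4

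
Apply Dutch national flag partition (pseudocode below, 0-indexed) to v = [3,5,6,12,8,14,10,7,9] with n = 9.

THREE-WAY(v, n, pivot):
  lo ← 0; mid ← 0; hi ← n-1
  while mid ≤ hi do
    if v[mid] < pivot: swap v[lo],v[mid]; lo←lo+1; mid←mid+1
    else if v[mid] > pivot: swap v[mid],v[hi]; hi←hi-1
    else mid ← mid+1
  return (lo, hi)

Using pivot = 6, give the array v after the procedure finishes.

pivot = 6; lo=0, mid=0, hi=8
v[mid]=3<6: swap v[0],v[0]; lo=1,mid=1 → [3,5,6,12,8,14,10,7,9]
v[mid]=5<6: swap v[1],v[1]; lo=2,mid=2 → [3,5,6,12,8,14,10,7,9]
v[mid]=6=6: mid=3
v[mid]=12>6: swap v[3],v[8]; hi=7 → [3,5,6,9,8,14,10,7,12]
v[mid]=9>6: swap v[3],v[7]; hi=6 → [3,5,6,7,8,14,10,9,12]
v[mid]=7>6: swap v[3],v[6]; hi=5 → [3,5,6,10,8,14,7,9,12]
v[mid]=10>6: swap v[3],v[5]; hi=4 → [3,5,6,14,8,10,7,9,12]
v[mid]=14>6: swap v[3],v[4]; hi=3 → [3,5,6,8,14,10,7,9,12]
v[mid]=8>6: swap v[3],v[3]; hi=2 → [3,5,6,8,14,10,7,9,12]
end: lo=2, hi=2; v = [3,5,6,8,14,10,7,9,12]

[3,5,6,8,14,10,7,9,12]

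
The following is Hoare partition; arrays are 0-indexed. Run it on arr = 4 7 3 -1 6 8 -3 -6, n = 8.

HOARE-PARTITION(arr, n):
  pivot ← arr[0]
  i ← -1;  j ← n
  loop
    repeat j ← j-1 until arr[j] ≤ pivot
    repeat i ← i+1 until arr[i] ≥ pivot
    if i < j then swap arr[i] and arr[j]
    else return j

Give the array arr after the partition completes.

-6 -3 3 -1 6 8 7 4

pivot = arr[0] = 4; i = -1, j = 8
j→7 (arr[7]=-6≤4), i→0 (arr[0]=4≥4); i<j, swap → -6 7 3 -1 6 8 -3 4
j→6 (arr[6]=-3≤4), i→1 (arr[1]=7≥4); i<j, swap → -6 -3 3 -1 6 8 7 4
j→3, i→4; i≥j, return j=3. arr = -6 -3 3 -1 6 8 7 4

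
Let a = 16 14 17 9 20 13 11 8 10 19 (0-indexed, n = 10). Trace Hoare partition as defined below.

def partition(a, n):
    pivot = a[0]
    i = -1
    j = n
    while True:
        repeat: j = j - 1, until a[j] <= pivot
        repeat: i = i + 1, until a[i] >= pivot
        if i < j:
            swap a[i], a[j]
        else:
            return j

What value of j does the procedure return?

pivot = a[0] = 16; i = -1, j = 10
j→8 (a[8]=10≤16), i→0 (a[0]=16≥16); i<j, swap → 10 14 17 9 20 13 11 8 16 19
j→7 (a[7]=8≤16), i→2 (a[2]=17≥16); i<j, swap → 10 14 8 9 20 13 11 17 16 19
j→6 (a[6]=11≤16), i→4 (a[4]=20≥16); i<j, swap → 10 14 8 9 11 13 20 17 16 19
j→5, i→6; i≥j, return j=5. a = 10 14 8 9 11 13 20 17 16 19

5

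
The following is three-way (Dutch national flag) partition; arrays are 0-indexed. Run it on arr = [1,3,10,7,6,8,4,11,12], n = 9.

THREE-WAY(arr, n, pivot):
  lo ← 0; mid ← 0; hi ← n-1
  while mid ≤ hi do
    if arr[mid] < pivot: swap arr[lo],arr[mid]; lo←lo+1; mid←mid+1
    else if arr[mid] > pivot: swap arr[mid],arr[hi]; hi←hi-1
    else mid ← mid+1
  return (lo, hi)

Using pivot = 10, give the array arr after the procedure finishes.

[1,3,7,6,8,4,10,12,11]

lo=0 mid=0 hi=8
1<10: swap(0,0), lo=1 mid=1 ⇒ [1,3,10,7,6,8,4,11,12]
3<10: swap(1,1), lo=2 mid=2 ⇒ [1,3,10,7,6,8,4,11,12]
10=10: mid=3
7<10: swap(2,3), lo=3 mid=4 ⇒ [1,3,7,10,6,8,4,11,12]
6<10: swap(3,4), lo=4 mid=5 ⇒ [1,3,7,6,10,8,4,11,12]
8<10: swap(4,5), lo=5 mid=6 ⇒ [1,3,7,6,8,10,4,11,12]
4<10: swap(5,6), lo=6 mid=7 ⇒ [1,3,7,6,8,4,10,11,12]
11>10: swap(7,8), hi=7 ⇒ [1,3,7,6,8,4,10,12,11]
12>10: swap(7,7), hi=6 ⇒ [1,3,7,6,8,4,10,12,11]
done. lo=6 hi=6; arr=[1,3,7,6,8,4,10,12,11]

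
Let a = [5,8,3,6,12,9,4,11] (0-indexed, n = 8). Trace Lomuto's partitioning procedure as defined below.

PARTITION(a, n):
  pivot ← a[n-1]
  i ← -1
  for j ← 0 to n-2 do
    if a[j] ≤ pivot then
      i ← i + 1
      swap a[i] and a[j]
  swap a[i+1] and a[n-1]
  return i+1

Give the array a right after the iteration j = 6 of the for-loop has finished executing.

[5,8,3,6,9,4,12,11]

pivot = a[7] = 11; i = -1
j=0: a[0]=5 ≤ 11 → i=0, swap a[0],a[0] (no change) → [5,8,3,6,12,9,4,11]
j=1: a[1]=8 ≤ 11 → i=1, swap a[1],a[1] (no change) → [5,8,3,6,12,9,4,11]
j=2: a[2]=3 ≤ 11 → i=2, swap a[2],a[2] (no change) → [5,8,3,6,12,9,4,11]
j=3: a[3]=6 ≤ 11 → i=3, swap a[3],a[3] (no change) → [5,8,3,6,12,9,4,11]
j=4: a[4]=12 > 11 → no swap
j=5: a[5]=9 ≤ 11 → i=4, swap a[4],a[5] → [5,8,3,6,9,12,4,11]
j=6: a[6]=4 ≤ 11 → i=5, swap a[5],a[6] → [5,8,3,6,9,4,12,11]
(after j=6) a = [5,8,3,6,9,4,12,11]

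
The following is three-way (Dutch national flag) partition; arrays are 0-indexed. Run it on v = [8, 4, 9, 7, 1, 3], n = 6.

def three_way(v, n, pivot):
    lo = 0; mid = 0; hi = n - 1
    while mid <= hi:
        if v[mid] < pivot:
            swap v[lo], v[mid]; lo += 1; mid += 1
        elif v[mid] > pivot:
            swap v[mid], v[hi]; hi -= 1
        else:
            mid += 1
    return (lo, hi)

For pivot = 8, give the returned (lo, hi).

lo=0 mid=0 hi=5
8=8: mid=1
4<8: swap(0,1), lo=1 mid=2 ⇒ [4, 8, 9, 7, 1, 3]
9>8: swap(2,5), hi=4 ⇒ [4, 8, 3, 7, 1, 9]
3<8: swap(1,2), lo=2 mid=3 ⇒ [4, 3, 8, 7, 1, 9]
7<8: swap(2,3), lo=3 mid=4 ⇒ [4, 3, 7, 8, 1, 9]
1<8: swap(3,4), lo=4 mid=5 ⇒ [4, 3, 7, 1, 8, 9]
done. lo=4 hi=4; v=[4, 3, 7, 1, 8, 9]

(4, 4)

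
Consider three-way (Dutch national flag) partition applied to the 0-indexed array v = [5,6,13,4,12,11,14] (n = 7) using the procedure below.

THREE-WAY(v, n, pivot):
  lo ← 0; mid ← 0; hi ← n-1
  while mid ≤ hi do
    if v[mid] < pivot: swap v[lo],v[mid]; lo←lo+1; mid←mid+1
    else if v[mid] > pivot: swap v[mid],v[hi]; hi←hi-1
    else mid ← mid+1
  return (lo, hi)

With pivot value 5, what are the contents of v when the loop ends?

[4,5,13,12,11,14,6]

pivot = 5; lo=0, mid=0, hi=6
v[mid]=5=5: mid=1
v[mid]=6>5: swap v[1],v[6]; hi=5 → [5,14,13,4,12,11,6]
v[mid]=14>5: swap v[1],v[5]; hi=4 → [5,11,13,4,12,14,6]
v[mid]=11>5: swap v[1],v[4]; hi=3 → [5,12,13,4,11,14,6]
v[mid]=12>5: swap v[1],v[3]; hi=2 → [5,4,13,12,11,14,6]
v[mid]=4<5: swap v[0],v[1]; lo=1,mid=2 → [4,5,13,12,11,14,6]
v[mid]=13>5: swap v[2],v[2]; hi=1 → [4,5,13,12,11,14,6]
end: lo=1, hi=1; v = [4,5,13,12,11,14,6]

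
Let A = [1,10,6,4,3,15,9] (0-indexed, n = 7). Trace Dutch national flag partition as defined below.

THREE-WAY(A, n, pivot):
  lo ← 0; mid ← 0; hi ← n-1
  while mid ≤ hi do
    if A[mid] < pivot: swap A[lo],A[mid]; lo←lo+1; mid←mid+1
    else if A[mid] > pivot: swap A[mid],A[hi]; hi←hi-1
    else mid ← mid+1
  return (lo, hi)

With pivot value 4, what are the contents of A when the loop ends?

[1,3,4,6,15,9,10]

pivot = 4; lo=0, mid=0, hi=6
A[mid]=1<4: swap A[0],A[0]; lo=1,mid=1 → [1,10,6,4,3,15,9]
A[mid]=10>4: swap A[1],A[6]; hi=5 → [1,9,6,4,3,15,10]
A[mid]=9>4: swap A[1],A[5]; hi=4 → [1,15,6,4,3,9,10]
A[mid]=15>4: swap A[1],A[4]; hi=3 → [1,3,6,4,15,9,10]
A[mid]=3<4: swap A[1],A[1]; lo=2,mid=2 → [1,3,6,4,15,9,10]
A[mid]=6>4: swap A[2],A[3]; hi=2 → [1,3,4,6,15,9,10]
A[mid]=4=4: mid=3
end: lo=2, hi=2; A = [1,3,4,6,15,9,10]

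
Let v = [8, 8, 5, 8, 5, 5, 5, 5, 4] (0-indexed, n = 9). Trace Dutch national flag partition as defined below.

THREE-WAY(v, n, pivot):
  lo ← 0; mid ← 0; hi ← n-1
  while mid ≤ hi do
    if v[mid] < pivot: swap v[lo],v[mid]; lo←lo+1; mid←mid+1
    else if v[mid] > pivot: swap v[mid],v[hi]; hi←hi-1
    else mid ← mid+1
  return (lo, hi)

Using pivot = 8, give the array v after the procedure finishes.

pivot = 8; lo=0, mid=0, hi=8
v[mid]=8=8: mid=1
v[mid]=8=8: mid=2
v[mid]=5<8: swap v[0],v[2]; lo=1,mid=3 → [5, 8, 8, 8, 5, 5, 5, 5, 4]
v[mid]=8=8: mid=4
v[mid]=5<8: swap v[1],v[4]; lo=2,mid=5 → [5, 5, 8, 8, 8, 5, 5, 5, 4]
v[mid]=5<8: swap v[2],v[5]; lo=3,mid=6 → [5, 5, 5, 8, 8, 8, 5, 5, 4]
v[mid]=5<8: swap v[3],v[6]; lo=4,mid=7 → [5, 5, 5, 5, 8, 8, 8, 5, 4]
v[mid]=5<8: swap v[4],v[7]; lo=5,mid=8 → [5, 5, 5, 5, 5, 8, 8, 8, 4]
v[mid]=4<8: swap v[5],v[8]; lo=6,mid=9 → [5, 5, 5, 5, 5, 4, 8, 8, 8]
end: lo=6, hi=8; v = [5, 5, 5, 5, 5, 4, 8, 8, 8]

[5, 5, 5, 5, 5, 4, 8, 8, 8]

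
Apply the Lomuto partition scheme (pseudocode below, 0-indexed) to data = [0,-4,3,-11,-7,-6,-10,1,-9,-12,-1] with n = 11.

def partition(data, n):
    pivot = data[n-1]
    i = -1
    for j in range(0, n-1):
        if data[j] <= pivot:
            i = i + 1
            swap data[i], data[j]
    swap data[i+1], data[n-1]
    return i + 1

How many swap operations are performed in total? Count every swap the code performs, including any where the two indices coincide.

pivot = data[10] = -1; i = -1
j=0: data[0]=0 > -1 → no swap
j=1: data[1]=-4 ≤ -1 → i=0, swap data[0],data[1] → [-4,0,3,-11,-7,-6,-10,1,-9,-12,-1]
j=2: data[2]=3 > -1 → no swap
j=3: data[3]=-11 ≤ -1 → i=1, swap data[1],data[3] → [-4,-11,3,0,-7,-6,-10,1,-9,-12,-1]
j=4: data[4]=-7 ≤ -1 → i=2, swap data[2],data[4] → [-4,-11,-7,0,3,-6,-10,1,-9,-12,-1]
j=5: data[5]=-6 ≤ -1 → i=3, swap data[3],data[5] → [-4,-11,-7,-6,3,0,-10,1,-9,-12,-1]
j=6: data[6]=-10 ≤ -1 → i=4, swap data[4],data[6] → [-4,-11,-7,-6,-10,0,3,1,-9,-12,-1]
j=7: data[7]=1 > -1 → no swap
j=8: data[8]=-9 ≤ -1 → i=5, swap data[5],data[8] → [-4,-11,-7,-6,-10,-9,3,1,0,-12,-1]
j=9: data[9]=-12 ≤ -1 → i=6, swap data[6],data[9] → [-4,-11,-7,-6,-10,-9,-12,1,0,3,-1]
final swap data[7],data[10] → [-4,-11,-7,-6,-10,-9,-12,-1,0,3,1]; return 7

8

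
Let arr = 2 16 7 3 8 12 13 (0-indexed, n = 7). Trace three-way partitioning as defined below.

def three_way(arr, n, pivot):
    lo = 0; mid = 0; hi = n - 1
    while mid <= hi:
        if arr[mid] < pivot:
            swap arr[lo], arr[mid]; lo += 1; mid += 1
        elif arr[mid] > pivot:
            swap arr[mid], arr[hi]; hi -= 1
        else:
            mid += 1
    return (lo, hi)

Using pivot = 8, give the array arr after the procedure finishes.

lo=0 mid=0 hi=6
2<8: swap(0,0), lo=1 mid=1 ⇒ 2 16 7 3 8 12 13
16>8: swap(1,6), hi=5 ⇒ 2 13 7 3 8 12 16
13>8: swap(1,5), hi=4 ⇒ 2 12 7 3 8 13 16
12>8: swap(1,4), hi=3 ⇒ 2 8 7 3 12 13 16
8=8: mid=2
7<8: swap(1,2), lo=2 mid=3 ⇒ 2 7 8 3 12 13 16
3<8: swap(2,3), lo=3 mid=4 ⇒ 2 7 3 8 12 13 16
done. lo=3 hi=3; arr=2 7 3 8 12 13 16

2 7 3 8 12 13 16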